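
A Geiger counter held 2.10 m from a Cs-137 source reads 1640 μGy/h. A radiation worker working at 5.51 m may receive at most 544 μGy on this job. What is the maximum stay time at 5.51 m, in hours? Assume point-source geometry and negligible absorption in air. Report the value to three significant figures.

2.28 h

Using I₁d₁² = I₂d₂², rate at 5.51 m:
1640 × (2.10/5.51)² = 1640 × 0.1453 = 238.3 μGy/h.
Stay time = 544 μGy ÷ 238.3 μGy/h = 2.283 h.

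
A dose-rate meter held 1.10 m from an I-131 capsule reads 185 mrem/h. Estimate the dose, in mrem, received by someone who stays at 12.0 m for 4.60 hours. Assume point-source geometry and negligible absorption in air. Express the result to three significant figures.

7.15 mrem

By the inverse-square law, rate at 12.0 m:
(1.10/12.0)² = 0.008403, so 185 × 0.008403 = 1.555 mrem/h.
Dose = rate × time = 1.555 mrem/h × 4.600 h = 7.153 mrem.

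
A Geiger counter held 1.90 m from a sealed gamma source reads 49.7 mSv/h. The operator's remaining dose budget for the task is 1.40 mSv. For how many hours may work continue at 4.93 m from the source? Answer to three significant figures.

0.190 h

By the inverse-square law, rate at 4.93 m:
49.7 × (1.90/4.93)² = 49.7 × 0.1485 = 7.380 mSv/h.
Stay time = 1.40 mSv ÷ 7.380 mSv/h = 0.1897 h.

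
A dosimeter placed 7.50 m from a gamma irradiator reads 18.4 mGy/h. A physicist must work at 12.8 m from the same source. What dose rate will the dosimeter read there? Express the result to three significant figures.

6.32 mGy/h

Using I₁d₁² = I₂d₂², scaling from 7.50 m to 12.8 m:
(7.50/12.8)² = 0.3433, so 18.4 × 0.3433 = 6.317 mGy/h.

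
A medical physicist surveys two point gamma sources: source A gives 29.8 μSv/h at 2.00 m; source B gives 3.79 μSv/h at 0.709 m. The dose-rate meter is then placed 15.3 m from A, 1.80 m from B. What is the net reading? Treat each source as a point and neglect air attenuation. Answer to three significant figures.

By superposition, sum each source's inverse-square contribution:
A: 29.8 × (2.00/15.3)² = 0.5092 μSv/h
B: 3.79 × (0.709/1.80)² = 0.5880 μSv/h
Total = 0.5092 + 0.5880 = 1.097 μSv/h.

1.10 μSv/h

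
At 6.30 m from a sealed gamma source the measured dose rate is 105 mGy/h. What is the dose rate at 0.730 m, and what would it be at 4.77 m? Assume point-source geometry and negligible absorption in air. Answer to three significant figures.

Applying the 1/r² law,
At 0.730 m: (6.30/0.730)² = 74.48, so 105 × 74.48 = 7820 mGy/h
At 4.77 m: (0.730/4.77)² = 0.02342, so 7820 × 0.02342 = 183.1 mGy/h.

7820 mGy/h; 183 mGy/h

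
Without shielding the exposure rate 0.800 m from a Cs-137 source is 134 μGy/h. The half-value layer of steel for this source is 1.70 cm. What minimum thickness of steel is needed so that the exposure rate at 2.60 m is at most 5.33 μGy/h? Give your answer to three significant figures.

2.13 cm

At 2.60 m, distance alone gives 134 × (0.800/2.60)² = 134 × 0.09467 = 12.69 μGy/h.
Further attenuation needed: 12.69/5.33 = 2.381.
n = log₂(2.381) = 1.252 half-value layers.
Thickness = 1.252 × 1.70 cm = 2.128 cm.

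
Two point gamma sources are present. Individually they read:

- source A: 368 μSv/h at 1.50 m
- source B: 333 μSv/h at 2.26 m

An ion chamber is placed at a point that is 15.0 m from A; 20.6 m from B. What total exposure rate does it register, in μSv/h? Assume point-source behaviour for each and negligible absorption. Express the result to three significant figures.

Each source contributes Iᵢ·(dᵢ/rᵢ)²; contributions add.
A: 368 × (1.50/15.0)² = 3.680 μSv/h
B: 333 × (2.26/20.6)² = 4.008 μSv/h
Total = 3.680 + 4.008 = 7.688 μSv/h.

7.69 μSv/h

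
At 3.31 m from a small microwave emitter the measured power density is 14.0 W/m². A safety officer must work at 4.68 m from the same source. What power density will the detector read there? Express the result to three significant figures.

Using I₁d₁² = I₂d₂², scaling from 3.31 m to 4.68 m:
14.0 × (3.31/4.68)² = 14.0 × 0.5002 = 7.003 W/m².

7.00 W/m²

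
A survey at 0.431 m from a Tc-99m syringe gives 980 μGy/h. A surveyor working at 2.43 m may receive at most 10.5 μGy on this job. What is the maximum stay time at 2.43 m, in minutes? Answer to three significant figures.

20.4 min

By the inverse-square law, rate at 2.43 m:
980 × (0.431/2.43)² = 980 × 0.03146 = 30.83 μGy/h.
Stay time = 10.5 μGy ÷ 30.83 μGy/h = 0.3406 h = 20.44 min.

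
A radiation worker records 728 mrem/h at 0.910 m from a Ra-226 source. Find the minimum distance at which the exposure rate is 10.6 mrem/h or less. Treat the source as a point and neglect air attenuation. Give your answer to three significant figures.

Since intensity falls as 1/r², d₂ = d₁·√(I₁/I₂).
I₁/I₂ = 728/10.6 = 68.68, so d₂ = 0.910 × √68.68 = 7.541 m.

7.54 m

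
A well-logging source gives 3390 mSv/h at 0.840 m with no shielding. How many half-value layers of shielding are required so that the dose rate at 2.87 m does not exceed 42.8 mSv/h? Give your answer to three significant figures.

At 2.87 m, distance alone gives 3390 × (0.840/2.87)² = 3390 × 0.08566 = 290.4 mSv/h.
Further attenuation needed: 290.4/42.8 = 6.785.
n = log₂(6.785) = 2.762 half-value layers.

2.76 half-value layers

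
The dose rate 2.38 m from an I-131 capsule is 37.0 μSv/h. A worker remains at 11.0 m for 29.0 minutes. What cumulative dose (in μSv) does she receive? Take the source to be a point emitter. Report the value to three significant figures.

Since intensity falls as 1/r², rate at 11.0 m:
(2.38/11.0)² = 0.04681, so 37.0 × 0.04681 = 1.732 μSv/h.
Dose = rate × time = 1.732 μSv/h × 0.4833 h = 0.8371 μSv.

0.837 μSv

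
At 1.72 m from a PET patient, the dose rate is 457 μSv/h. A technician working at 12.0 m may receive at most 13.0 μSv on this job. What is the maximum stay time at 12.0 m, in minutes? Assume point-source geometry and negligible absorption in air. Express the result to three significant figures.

Intensity scales as (d₁/d₂)², so rate at 12.0 m:
(1.72/12.0)² = 0.02054, so 457 × 0.02054 = 9.387 μSv/h.
Stay time = 13.0 μSv ÷ 9.387 μSv/h = 1.385 h = 83.10 min.

83.1 min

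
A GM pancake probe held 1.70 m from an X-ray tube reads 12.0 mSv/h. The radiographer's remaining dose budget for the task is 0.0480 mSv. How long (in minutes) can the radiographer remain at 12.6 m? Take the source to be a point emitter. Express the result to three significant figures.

Intensity scales as (d₁/d₂)², so rate at 12.6 m:
(1.70/12.6)² = 0.01820, so 12.0 × 0.01820 = 0.2184 mSv/h.
Stay time = 0.0480 mSv ÷ 0.2184 mSv/h = 0.2198 h = 13.19 min.

13.2 min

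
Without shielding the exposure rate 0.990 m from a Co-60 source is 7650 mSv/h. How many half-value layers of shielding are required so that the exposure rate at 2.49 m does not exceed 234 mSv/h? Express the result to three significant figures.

2.37 half-value layers

At 2.49 m, distance alone gives 7650 × (0.990/2.49)² = 7650 × 0.1581 = 1209 mSv/h.
Further attenuation needed: 1209/234 = 5.167.
n = log₂(5.167) = 2.369 half-value layers.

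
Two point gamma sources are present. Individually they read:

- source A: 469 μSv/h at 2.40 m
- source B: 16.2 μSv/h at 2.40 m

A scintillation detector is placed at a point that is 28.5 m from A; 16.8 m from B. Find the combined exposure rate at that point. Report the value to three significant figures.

Each source contributes Iᵢ·(dᵢ/rᵢ)²; contributions add.
A: 469 × (2.40/28.5)² = 3.326 μSv/h
B: 16.2 × (2.40/16.8)² = 0.3306 μSv/h
Total = 3.326 + 0.3306 = 3.657 μSv/h.

3.66 μSv/h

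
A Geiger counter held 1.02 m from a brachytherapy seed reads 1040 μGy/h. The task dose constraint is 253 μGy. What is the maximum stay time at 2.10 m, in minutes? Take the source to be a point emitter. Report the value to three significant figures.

61.9 min

Intensity scales as (d₁/d₂)², so rate at 2.10 m:
1040 × (1.02/2.10)² = 1040 × 0.2359 = 245.3 μGy/h.
Stay time = 253 μGy ÷ 245.3 μGy/h = 1.031 h = 61.86 min.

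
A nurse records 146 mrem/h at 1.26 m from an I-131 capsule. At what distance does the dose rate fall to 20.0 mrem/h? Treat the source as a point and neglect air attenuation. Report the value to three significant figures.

3.40 m

Intensity scales as (d₁/d₂)², so d₂ = d₁·√(I₁/I₂).
I₁/I₂ = 146/20.0 = 7.300, so d₂ = 1.26 × √7.300 = 3.404 m.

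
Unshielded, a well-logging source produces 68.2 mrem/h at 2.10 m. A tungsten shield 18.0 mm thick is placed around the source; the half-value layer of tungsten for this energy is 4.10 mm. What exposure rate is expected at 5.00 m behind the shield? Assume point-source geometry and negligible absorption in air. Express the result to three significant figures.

0.574 mrem/h

Distance alone: 68.2 × (2.10/5.00)² = 68.2 × 0.1764 = 12.03 mrem/h.
Shield: 18.0/4.10 = 4.390 half-value layers → attenuation 2^(−4.390) = 0.04770.
Combined: 12.03 × 0.04770 = 0.5738 mrem/h.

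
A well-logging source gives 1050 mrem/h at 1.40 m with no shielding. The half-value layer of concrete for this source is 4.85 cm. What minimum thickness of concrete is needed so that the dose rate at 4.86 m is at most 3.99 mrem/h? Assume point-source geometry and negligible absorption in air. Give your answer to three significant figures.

At 4.86 m, distance alone gives (1.40/4.86)² = 0.08298, so 1050 × 0.08298 = 87.13 mrem/h.
Further attenuation needed: 87.13/3.99 = 21.84.
n = log₂(21.84) = 4.449 half-value layers.
Thickness = 4.449 × 4.85 cm = 21.58 cm.

21.6 cm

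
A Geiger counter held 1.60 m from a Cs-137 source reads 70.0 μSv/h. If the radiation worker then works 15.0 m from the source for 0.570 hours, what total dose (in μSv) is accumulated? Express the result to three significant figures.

Applying the 1/r² law, rate at 15.0 m:
(1.60/15.0)² = 0.01138, so 70.0 × 0.01138 = 0.7966 μSv/h.
Dose = rate × time = 0.7966 μSv/h × 0.5700 h = 0.4541 μSv.

0.454 μSv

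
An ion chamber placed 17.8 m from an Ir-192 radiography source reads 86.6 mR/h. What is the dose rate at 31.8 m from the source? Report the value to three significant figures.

Since intensity falls as 1/r², scaling from 17.8 m to 31.8 m:
(17.8/31.8)² = 0.3133, so 86.6 × 0.3133 = 27.13 mR/h.

27.1 mR/h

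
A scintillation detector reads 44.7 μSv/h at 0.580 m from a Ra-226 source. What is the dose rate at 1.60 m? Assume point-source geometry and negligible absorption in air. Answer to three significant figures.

Applying the 1/r² law, the rate at 1.60 m is
(0.580/1.60)² = 0.1314, so 44.7 × 0.1314 = 5.874 μSv/h.

5.87 μSv/h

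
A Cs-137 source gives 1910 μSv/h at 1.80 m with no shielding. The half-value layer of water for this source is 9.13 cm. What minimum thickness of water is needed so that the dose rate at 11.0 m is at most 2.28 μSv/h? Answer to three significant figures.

At 11.0 m, distance alone gives 1910 × (1.80/11.0)² = 1910 × 0.02678 = 51.15 μSv/h.
Further attenuation needed: 51.15/2.28 = 22.43.
n = log₂(22.43) = 4.487 half-value layers.
Thickness = 4.487 × 9.13 cm = 40.97 cm.

41.0 cm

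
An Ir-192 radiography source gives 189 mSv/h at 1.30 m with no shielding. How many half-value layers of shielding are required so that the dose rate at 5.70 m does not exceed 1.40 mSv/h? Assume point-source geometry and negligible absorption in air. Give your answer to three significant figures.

2.81 half-value layers

At 5.70 m, distance alone gives (1.30/5.70)² = 0.05202, so 189 × 0.05202 = 9.832 mSv/h.
Further attenuation needed: 9.832/1.40 = 7.023.
n = log₂(7.023) = 2.812 half-value layers.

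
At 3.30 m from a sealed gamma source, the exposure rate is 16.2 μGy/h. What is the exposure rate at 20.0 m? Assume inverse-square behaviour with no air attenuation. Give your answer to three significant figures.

0.441 μGy/h

Using I₁d₁² = I₂d₂², the rate at 20.0 m is
16.2 × (3.30/20.0)² = 16.2 × 0.02722 = 0.4410 μGy/h.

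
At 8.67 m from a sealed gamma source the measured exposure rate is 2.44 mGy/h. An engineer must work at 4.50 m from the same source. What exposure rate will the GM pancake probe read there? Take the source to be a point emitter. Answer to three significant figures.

Intensity scales as (d₁/d₂)², so scaling from 8.67 m to 4.50 m:
(8.67/4.50)² = 3.712, so 2.44 × 3.712 = 9.057 mGy/h.

9.06 mGy/h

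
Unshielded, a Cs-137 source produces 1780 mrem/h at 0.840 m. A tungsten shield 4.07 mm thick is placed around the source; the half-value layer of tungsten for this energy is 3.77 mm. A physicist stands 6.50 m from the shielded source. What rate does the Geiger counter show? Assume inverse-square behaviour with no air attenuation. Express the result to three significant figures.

Distance alone: 1780 × (0.840/6.50)² = 1780 × 0.01670 = 29.73 mrem/h.
Shield: 4.07/3.77 = 1.080 half-value layers → attenuation 2^(−1.080) = 0.4730.
Combined: 29.73 × 0.4730 = 14.06 mrem/h.

14.1 mrem/h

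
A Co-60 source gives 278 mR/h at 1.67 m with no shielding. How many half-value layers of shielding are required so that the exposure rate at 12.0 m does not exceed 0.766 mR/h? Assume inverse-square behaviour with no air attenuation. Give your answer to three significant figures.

At 12.0 m, distance alone gives 278 × (1.67/12.0)² = 278 × 0.01937 = 5.385 mR/h.
Further attenuation needed: 5.385/0.766 = 7.030.
n = log₂(7.030) = 2.814 half-value layers.

2.81 half-value layers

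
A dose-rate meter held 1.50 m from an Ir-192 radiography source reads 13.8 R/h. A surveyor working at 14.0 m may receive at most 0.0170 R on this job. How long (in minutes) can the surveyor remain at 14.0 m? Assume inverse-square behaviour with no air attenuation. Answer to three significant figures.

6.44 min

Using I₁d₁² = I₂d₂², rate at 14.0 m:
(1.50/14.0)² = 0.01148, so 13.8 × 0.01148 = 0.1584 R/h.
Stay time = 0.0170 R ÷ 0.1584 R/h = 0.1073 h = 6.438 min.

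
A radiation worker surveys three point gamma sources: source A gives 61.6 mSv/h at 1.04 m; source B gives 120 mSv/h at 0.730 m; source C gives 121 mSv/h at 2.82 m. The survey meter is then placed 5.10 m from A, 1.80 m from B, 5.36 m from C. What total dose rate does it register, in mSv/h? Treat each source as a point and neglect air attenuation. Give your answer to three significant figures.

Each source contributes Iᵢ·(dᵢ/rᵢ)²; contributions add.
A: 61.6 × (1.04/5.10)² = 2.562 mSv/h
B: 120 × (0.730/1.80)² = 19.74 mSv/h
C: 121 × (2.82/5.36)² = 33.49 mSv/h
Total = 2.562 + 19.74 + 33.49 = 55.79 mSv/h.

55.8 mSv/h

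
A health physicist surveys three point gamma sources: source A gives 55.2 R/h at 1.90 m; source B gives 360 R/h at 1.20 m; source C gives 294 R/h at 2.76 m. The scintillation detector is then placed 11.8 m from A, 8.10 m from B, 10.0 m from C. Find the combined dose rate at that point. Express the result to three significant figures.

31.7 R/h

By superposition, sum each source's inverse-square contribution:
A: 55.2 × (1.90/11.8)² = 1.431 R/h
B: 360 × (1.20/8.10)² = 7.901 R/h
C: 294 × (2.76/10.0)² = 22.40 R/h
Total = 1.431 + 7.901 + 22.40 = 31.73 R/h.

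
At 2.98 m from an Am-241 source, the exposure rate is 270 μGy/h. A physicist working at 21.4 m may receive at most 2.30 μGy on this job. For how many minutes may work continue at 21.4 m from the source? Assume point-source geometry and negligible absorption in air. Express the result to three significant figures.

By the inverse-square law, rate at 21.4 m:
(2.98/21.4)² = 0.01939, so 270 × 0.01939 = 5.235 μGy/h.
Stay time = 2.30 μGy ÷ 5.235 μGy/h = 0.4394 h = 26.36 min.

26.4 min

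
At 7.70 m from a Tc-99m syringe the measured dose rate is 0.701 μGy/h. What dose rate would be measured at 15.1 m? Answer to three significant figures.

By the inverse-square law, scaling from 7.70 m to 15.1 m:
0.701 × (7.70/15.1)² = 0.701 × 0.2600 = 0.1823 μGy/h.

0.182 μGy/h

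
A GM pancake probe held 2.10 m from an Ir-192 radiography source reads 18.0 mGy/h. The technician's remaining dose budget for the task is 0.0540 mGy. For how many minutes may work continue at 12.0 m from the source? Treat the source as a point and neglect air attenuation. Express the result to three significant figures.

5.88 min

By the inverse-square law, rate at 12.0 m:
(2.10/12.0)² = 0.03063, so 18.0 × 0.03063 = 0.5513 mGy/h.
Stay time = 0.0540 mGy ÷ 0.5513 mGy/h = 0.09795 h = 5.877 min.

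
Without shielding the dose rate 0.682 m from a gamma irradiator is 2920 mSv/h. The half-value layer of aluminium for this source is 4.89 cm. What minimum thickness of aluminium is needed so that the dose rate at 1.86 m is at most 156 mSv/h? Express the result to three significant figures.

At 1.86 m, distance alone gives (0.682/1.86)² = 0.1344, so 2920 × 0.1344 = 392.4 mSv/h.
Further attenuation needed: 392.4/156 = 2.515.
n = log₂(2.515) = 1.331 half-value layers.
Thickness = 1.331 × 4.89 cm = 6.509 cm.

6.51 cm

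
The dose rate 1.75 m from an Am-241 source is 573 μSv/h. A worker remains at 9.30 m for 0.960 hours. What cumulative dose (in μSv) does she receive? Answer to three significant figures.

Applying the 1/r² law, rate at 9.30 m:
573 × (1.75/9.30)² = 573 × 0.03541 = 20.29 μSv/h.
Dose = rate × time = 20.29 μSv/h × 0.9600 h = 19.48 μSv.

19.5 μSv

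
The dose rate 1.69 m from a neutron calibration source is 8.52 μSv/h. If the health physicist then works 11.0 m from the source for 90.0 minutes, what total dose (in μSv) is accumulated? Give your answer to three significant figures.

0.302 μSv

Intensity scales as (d₁/d₂)², so rate at 11.0 m:
(1.69/11.0)² = 0.02360, so 8.52 × 0.02360 = 0.2011 μSv/h.
Dose = rate × time = 0.2011 μSv/h × 1.500 h = 0.3016 μSv.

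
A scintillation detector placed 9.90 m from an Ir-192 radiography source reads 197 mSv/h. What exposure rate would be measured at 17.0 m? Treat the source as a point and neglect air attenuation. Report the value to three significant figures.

66.8 mSv/h

Intensity scales as (d₁/d₂)², so scaling from 9.90 m to 17.0 m:
(9.90/17.0)² = 0.3391, so 197 × 0.3391 = 66.80 mSv/h.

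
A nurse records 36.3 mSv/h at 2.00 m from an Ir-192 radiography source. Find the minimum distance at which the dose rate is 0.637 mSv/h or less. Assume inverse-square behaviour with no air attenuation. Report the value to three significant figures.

15.1 m

Intensity scales as (d₁/d₂)², so d₂ = d₁·√(I₁/I₂).
I₁/I₂ = 36.3/0.637 = 56.99, so d₂ = 2.00 × √56.99 = 15.10 m.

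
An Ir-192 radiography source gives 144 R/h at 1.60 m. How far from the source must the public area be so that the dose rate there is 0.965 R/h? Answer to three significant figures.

19.5 m

Applying the 1/r² law, d₂ = d₁·√(I₁/I₂).
I₁/I₂ = 144/0.965 = 149.2, so d₂ = 1.60 × √149.2 = 19.54 m.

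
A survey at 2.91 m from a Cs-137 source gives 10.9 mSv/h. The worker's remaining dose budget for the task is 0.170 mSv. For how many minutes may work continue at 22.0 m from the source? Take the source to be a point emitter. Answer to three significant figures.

53.5 min

Using I₁d₁² = I₂d₂², rate at 22.0 m:
(2.91/22.0)² = 0.01750, so 10.9 × 0.01750 = 0.1908 mSv/h.
Stay time = 0.170 mSv ÷ 0.1908 mSv/h = 0.8910 h = 53.46 min.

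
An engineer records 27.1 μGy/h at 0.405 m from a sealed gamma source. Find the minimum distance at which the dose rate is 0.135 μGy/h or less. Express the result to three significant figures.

5.74 m

By the inverse-square law, d₂ = d₁·√(I₁/I₂).
I₁/I₂ = 27.1/0.135 = 200.7, so d₂ = 0.405 × √200.7 = 5.738 m.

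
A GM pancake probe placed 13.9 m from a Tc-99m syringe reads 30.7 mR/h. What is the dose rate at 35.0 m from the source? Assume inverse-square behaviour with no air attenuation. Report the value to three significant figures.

Intensity scales as (d₁/d₂)², so scaling from 13.9 m to 35.0 m:
30.7 × (13.9/35.0)² = 30.7 × 0.1577 = 4.841 mR/h.

4.84 mR/h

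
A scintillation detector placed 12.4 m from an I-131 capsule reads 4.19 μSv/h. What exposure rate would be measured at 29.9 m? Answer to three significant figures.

By the inverse-square law, scaling from 12.4 m to 29.9 m:
(12.4/29.9)² = 0.1720, so 4.19 × 0.1720 = 0.7207 μSv/h.

0.721 μSv/h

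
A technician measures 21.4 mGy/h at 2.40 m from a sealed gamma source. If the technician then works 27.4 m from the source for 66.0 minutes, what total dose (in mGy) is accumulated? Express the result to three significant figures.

Intensity scales as (d₁/d₂)², so rate at 27.4 m:
21.4 × (2.40/27.4)² = 21.4 × 0.007672 = 0.1642 mGy/h.
Dose = rate × time = 0.1642 mGy/h × 1.100 h = 0.1806 mGy.

0.181 mGy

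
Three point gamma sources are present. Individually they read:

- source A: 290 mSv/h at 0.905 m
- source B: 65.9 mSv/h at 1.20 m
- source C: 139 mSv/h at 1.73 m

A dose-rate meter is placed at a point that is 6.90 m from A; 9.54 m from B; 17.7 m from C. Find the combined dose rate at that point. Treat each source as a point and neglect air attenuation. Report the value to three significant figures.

7.36 mSv/h

Each source contributes Iᵢ·(dᵢ/rᵢ)²; contributions add.
A: 290 × (0.905/6.90)² = 4.989 mSv/h
B: 65.9 × (1.20/9.54)² = 1.043 mSv/h
C: 139 × (1.73/17.7)² = 1.328 mSv/h
Total = 4.989 + 1.043 + 1.328 = 7.360 mSv/h.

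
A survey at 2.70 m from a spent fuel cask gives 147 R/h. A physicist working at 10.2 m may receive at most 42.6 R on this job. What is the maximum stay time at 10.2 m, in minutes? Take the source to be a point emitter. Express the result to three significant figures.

248 min

Since intensity falls as 1/r², rate at 10.2 m:
147 × (2.70/10.2)² = 147 × 0.07007 = 10.30 R/h.
Stay time = 42.6 R ÷ 10.30 R/h = 4.136 h = 248.2 min.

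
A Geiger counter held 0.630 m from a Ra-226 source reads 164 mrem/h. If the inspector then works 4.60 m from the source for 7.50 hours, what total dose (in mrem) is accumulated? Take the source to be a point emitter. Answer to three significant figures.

Since intensity falls as 1/r², rate at 4.60 m:
(0.630/4.60)² = 0.01876, so 164 × 0.01876 = 3.077 mrem/h.
Dose = rate × time = 3.077 mrem/h × 7.500 h = 23.08 mrem.

23.1 mrem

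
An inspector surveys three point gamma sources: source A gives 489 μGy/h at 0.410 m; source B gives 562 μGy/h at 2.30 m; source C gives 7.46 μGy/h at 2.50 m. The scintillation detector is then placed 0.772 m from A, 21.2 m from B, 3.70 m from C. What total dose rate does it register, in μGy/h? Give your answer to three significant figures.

Each source contributes Iᵢ·(dᵢ/rᵢ)²; contributions add.
A: 489 × (0.410/0.772)² = 137.9 μGy/h
B: 562 × (2.30/21.2)² = 6.615 μGy/h
C: 7.46 × (2.50/3.70)² = 3.406 μGy/h
Total = 137.9 + 6.615 + 3.406 = 147.9 μGy/h.

148 μGy/h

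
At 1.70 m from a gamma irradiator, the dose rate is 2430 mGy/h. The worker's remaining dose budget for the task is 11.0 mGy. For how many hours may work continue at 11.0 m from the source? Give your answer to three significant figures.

0.190 h

Using I₁d₁² = I₂d₂², rate at 11.0 m:
(1.70/11.0)² = 0.02388, so 2430 × 0.02388 = 58.03 mGy/h.
Stay time = 11.0 mGy ÷ 58.03 mGy/h = 0.1896 h.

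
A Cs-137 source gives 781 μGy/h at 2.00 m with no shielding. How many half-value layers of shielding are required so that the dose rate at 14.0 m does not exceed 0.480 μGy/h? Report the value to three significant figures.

At 14.0 m, distance alone gives (2.00/14.0)² = 0.02041, so 781 × 0.02041 = 15.94 μGy/h.
Further attenuation needed: 15.94/0.480 = 33.21.
n = log₂(33.21) = 5.054 half-value layers.

5.05 half-value layers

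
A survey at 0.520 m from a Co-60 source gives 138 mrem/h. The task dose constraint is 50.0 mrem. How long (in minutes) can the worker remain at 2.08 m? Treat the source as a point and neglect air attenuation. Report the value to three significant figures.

Intensity scales as (d₁/d₂)², so rate at 2.08 m:
138 × (0.520/2.08)² = 138 × 0.06250 = 8.625 mrem/h.
Stay time = 50.0 mrem ÷ 8.625 mrem/h = 5.797 h = 347.8 min.

348 min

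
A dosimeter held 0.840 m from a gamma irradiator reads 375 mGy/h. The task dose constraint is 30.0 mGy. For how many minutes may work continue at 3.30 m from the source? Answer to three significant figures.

74.1 min

Intensity scales as (d₁/d₂)², so rate at 3.30 m:
(0.840/3.30)² = 0.06479, so 375 × 0.06479 = 24.30 mGy/h.
Stay time = 30.0 mGy ÷ 24.30 mGy/h = 1.235 h = 74.10 min.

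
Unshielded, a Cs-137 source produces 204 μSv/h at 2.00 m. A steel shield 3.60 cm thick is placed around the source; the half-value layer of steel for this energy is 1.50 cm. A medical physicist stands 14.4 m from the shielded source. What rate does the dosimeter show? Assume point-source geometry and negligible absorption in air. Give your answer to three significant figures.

Distance alone: (2.00/14.4)² = 0.01929, so 204 × 0.01929 = 3.935 μSv/h.
Shield: 3.60/1.50 = 2.400 half-value layers → attenuation 2^(−2.400) = 0.1895.
Combined: 3.935 × 0.1895 = 0.7457 μSv/h.

0.746 μSv/h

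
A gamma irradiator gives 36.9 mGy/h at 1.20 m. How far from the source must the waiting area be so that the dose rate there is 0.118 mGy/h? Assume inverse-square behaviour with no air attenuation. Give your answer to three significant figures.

21.2 m

Using I₁d₁² = I₂d₂², d₂ = d₁·√(I₁/I₂).
I₁/I₂ = 36.9/0.118 = 312.7, so d₂ = 1.20 × √312.7 = 21.22 m.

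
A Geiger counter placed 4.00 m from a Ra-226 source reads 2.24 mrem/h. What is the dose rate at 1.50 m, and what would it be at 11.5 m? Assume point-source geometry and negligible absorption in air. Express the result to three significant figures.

Applying the 1/r² law,
At 1.50 m: 2.24 × (4.00/1.50)² = 2.24 × 7.111 = 15.93 mrem/h
At 11.5 m: 15.93 × (1.50/11.5)² = 15.93 × 0.01701 = 0.2710 mrem/h.

15.9 mrem/h; 0.271 mrem/h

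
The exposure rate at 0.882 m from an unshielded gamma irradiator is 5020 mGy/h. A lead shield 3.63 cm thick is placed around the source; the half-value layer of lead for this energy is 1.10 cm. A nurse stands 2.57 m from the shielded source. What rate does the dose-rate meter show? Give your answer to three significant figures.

60.0 mGy/h

Distance alone: (0.882/2.57)² = 0.1178, so 5020 × 0.1178 = 591.4 mGy/h.
Shield: 3.63/1.10 = 3.300 half-value layers → attenuation 2^(−3.300) = 0.1015.
Combined: 591.4 × 0.1015 = 60.03 mGy/h.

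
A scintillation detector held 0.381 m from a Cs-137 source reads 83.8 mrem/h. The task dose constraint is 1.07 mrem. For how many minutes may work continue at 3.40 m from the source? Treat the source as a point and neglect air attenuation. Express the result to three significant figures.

Since intensity falls as 1/r², rate at 3.40 m:
83.8 × (0.381/3.40)² = 83.8 × 0.01256 = 1.053 mrem/h.
Stay time = 1.07 mrem ÷ 1.053 mrem/h = 1.016 h = 60.96 min.

61.0 min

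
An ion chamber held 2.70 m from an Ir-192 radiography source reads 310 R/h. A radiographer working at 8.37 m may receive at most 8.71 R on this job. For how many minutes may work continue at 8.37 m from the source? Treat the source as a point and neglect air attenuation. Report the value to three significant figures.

16.2 min

Since intensity falls as 1/r², rate at 8.37 m:
(2.70/8.37)² = 0.1041, so 310 × 0.1041 = 32.27 R/h.
Stay time = 8.71 R ÷ 32.27 R/h = 0.2699 h = 16.19 min.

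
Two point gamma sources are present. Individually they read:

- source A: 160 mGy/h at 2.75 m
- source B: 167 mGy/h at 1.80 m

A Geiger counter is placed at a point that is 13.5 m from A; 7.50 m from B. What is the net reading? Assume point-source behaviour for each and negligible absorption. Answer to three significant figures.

16.3 mGy/h

By superposition, sum each source's inverse-square contribution:
A: 160 × (2.75/13.5)² = 6.639 mGy/h
B: 167 × (1.80/7.50)² = 9.619 mGy/h
Total = 6.639 + 9.619 = 16.26 mGy/h.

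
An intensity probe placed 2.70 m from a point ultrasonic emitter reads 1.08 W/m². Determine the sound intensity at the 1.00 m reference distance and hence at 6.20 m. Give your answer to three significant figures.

Intensity scales as (d₁/d₂)², so
At 1.00 m: (2.70/1.00)² = 7.290, so 1.08 × 7.290 = 7.873 W/m²
At 6.20 m: (1.00/6.20)² = 0.02601, so 7.873 × 0.02601 = 0.2048 W/m².

7.87 W/m²; 0.205 W/m²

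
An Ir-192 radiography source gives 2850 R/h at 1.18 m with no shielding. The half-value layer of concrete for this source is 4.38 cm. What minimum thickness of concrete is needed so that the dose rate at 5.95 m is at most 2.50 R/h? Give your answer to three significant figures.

At 5.95 m, distance alone gives 2850 × (1.18/5.95)² = 2850 × 0.03933 = 112.1 R/h.
Further attenuation needed: 112.1/2.50 = 44.84.
n = log₂(44.84) = 5.487 half-value layers.
Thickness = 5.487 × 4.38 cm = 24.03 cm.

24.0 cm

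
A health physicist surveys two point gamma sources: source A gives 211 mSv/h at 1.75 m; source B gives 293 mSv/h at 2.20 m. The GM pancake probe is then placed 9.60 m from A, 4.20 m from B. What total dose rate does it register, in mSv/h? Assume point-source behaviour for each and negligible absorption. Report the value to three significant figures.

87.4 mSv/h

By superposition, sum each source's inverse-square contribution:
A: 211 × (1.75/9.60)² = 7.012 mSv/h
B: 293 × (2.20/4.20)² = 80.39 mSv/h
Total = 7.012 + 80.39 = 87.40 mSv/h.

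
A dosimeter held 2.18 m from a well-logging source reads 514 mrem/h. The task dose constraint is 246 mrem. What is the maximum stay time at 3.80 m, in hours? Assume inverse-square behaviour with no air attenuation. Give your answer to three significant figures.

By the inverse-square law, rate at 3.80 m:
(2.18/3.80)² = 0.3291, so 514 × 0.3291 = 169.2 mrem/h.
Stay time = 246 mrem ÷ 169.2 mrem/h = 1.454 h.

1.45 h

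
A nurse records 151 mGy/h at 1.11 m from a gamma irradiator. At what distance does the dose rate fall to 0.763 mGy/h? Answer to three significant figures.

Using I₁d₁² = I₂d₂², d₂ = d₁·√(I₁/I₂).
I₁/I₂ = 151/0.763 = 197.9, so d₂ = 1.11 × √197.9 = 15.62 m.

15.6 m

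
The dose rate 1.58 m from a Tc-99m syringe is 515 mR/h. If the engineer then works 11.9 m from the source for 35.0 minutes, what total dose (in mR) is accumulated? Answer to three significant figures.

5.30 mR

Using I₁d₁² = I₂d₂², rate at 11.9 m:
(1.58/11.9)² = 0.01763, so 515 × 0.01763 = 9.079 mR/h.
Dose = rate × time = 9.079 mR/h × 0.5833 h = 5.296 mR.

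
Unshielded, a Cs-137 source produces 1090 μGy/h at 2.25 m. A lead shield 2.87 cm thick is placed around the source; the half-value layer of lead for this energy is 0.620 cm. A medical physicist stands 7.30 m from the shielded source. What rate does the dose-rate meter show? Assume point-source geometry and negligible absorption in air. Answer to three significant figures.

4.18 μGy/h

Distance alone: 1090 × (2.25/7.30)² = 1090 × 0.09500 = 103.5 μGy/h.
Shield: 2.87/0.620 = 4.629 half-value layers → attenuation 2^(−4.629) = 0.04041.
Combined: 103.5 × 0.04041 = 4.182 μGy/h.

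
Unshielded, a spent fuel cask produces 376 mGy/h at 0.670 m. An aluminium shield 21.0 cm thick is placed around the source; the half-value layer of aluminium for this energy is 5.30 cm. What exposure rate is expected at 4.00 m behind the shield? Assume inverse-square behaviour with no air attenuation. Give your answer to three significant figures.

0.677 mGy/h

Distance alone: 376 × (0.670/4.00)² = 376 × 0.02806 = 10.55 mGy/h.
Shield: 21.0/5.30 = 3.962 half-value layers → attenuation 2^(−3.962) = 0.06417.
Combined: 10.55 × 0.06417 = 0.6770 mGy/h.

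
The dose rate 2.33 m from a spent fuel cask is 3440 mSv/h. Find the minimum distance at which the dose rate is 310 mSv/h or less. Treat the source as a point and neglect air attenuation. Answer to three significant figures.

7.76 m

Intensity scales as (d₁/d₂)², so d₂ = d₁·√(I₁/I₂).
I₁/I₂ = 3440/310 = 11.10, so d₂ = 2.33 × √11.10 = 7.763 m.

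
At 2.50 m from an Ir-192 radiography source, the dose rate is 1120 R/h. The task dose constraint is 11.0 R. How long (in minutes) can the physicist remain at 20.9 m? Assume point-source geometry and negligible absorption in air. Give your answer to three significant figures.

41.2 min

Using I₁d₁² = I₂d₂², rate at 20.9 m:
1120 × (2.50/20.9)² = 1120 × 0.01431 = 16.03 R/h.
Stay time = 11.0 R ÷ 16.03 R/h = 0.6862 h = 41.17 min.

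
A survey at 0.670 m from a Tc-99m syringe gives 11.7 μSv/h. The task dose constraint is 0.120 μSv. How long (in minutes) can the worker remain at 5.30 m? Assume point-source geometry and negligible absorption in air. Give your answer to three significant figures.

By the inverse-square law, rate at 5.30 m:
(0.670/5.30)² = 0.01598, so 11.7 × 0.01598 = 0.1870 μSv/h.
Stay time = 0.120 μSv ÷ 0.1870 μSv/h = 0.6417 h = 38.50 min.

38.5 min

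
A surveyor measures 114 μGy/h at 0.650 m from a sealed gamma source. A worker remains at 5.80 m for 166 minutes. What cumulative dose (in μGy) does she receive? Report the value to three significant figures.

Since intensity falls as 1/r², rate at 5.80 m:
114 × (0.650/5.80)² = 114 × 0.01256 = 1.432 μGy/h.
Dose = rate × time = 1.432 μGy/h × 2.767 h = 3.962 μGy.

3.96 μGy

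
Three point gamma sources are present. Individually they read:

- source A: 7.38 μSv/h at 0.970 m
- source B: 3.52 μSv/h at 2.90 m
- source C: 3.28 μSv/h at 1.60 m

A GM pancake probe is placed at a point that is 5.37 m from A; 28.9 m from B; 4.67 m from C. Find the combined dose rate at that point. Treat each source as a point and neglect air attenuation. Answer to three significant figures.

Each source contributes Iᵢ·(dᵢ/rᵢ)²; contributions add.
A: 7.38 × (0.970/5.37)² = 0.2408 μSv/h
B: 3.52 × (2.90/28.9)² = 0.03544 μSv/h
C: 3.28 × (1.60/4.67)² = 0.3850 μSv/h
Total = 0.2408 + 0.03544 + 0.3850 = 0.6612 μSv/h.

0.661 μSv/h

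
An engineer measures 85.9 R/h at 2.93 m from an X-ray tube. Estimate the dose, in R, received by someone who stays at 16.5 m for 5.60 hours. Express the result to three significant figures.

Since intensity falls as 1/r², rate at 16.5 m:
(2.93/16.5)² = 0.03153, so 85.9 × 0.03153 = 2.708 R/h.
Dose = rate × time = 2.708 R/h × 5.600 h = 15.16 R.

15.2 R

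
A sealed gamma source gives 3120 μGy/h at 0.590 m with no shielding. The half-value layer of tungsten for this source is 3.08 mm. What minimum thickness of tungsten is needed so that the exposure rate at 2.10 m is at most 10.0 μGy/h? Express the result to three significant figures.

At 2.10 m, distance alone gives 3120 × (0.590/2.10)² = 3120 × 0.07893 = 246.3 μGy/h.
Further attenuation needed: 246.3/10.0 = 24.63.
n = log₂(24.63) = 4.622 half-value layers.
Thickness = 4.622 × 3.08 mm = 14.24 mm.

14.2 mm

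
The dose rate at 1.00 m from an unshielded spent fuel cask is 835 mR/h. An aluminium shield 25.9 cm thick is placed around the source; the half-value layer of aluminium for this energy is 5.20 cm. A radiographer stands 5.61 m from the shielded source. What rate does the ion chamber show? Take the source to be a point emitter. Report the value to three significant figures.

0.840 mR/h

Distance alone: 835 × (1.00/5.61)² = 835 × 0.03177 = 26.53 mR/h.
Shield: 25.9/5.20 = 4.981 half-value layers → attenuation 2^(−4.981) = 0.03166.
Combined: 26.53 × 0.03166 = 0.8399 mR/h.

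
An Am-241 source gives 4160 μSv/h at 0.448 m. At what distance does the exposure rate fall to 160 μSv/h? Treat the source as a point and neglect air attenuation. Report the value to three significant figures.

By the inverse-square law, d₂ = d₁·√(I₁/I₂).
I₁/I₂ = 4160/160 = 26.00, so d₂ = 0.448 × √26.00 = 2.284 m.

2.28 m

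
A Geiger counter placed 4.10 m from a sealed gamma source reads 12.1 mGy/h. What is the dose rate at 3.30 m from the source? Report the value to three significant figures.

By the inverse-square law, scaling from 4.10 m to 3.30 m:
(4.10/3.30)² = 1.544, so 12.1 × 1.544 = 18.68 mGy/h.

18.7 mGy/h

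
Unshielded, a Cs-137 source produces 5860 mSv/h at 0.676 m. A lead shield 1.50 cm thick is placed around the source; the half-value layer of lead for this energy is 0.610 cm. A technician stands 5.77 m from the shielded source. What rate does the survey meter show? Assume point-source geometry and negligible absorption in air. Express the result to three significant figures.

Distance alone: (0.676/5.77)² = 0.01373, so 5860 × 0.01373 = 80.46 mSv/h.
Shield: 1.50/0.610 = 2.459 half-value layers → attenuation 2^(−2.459) = 0.1819.
Combined: 80.46 × 0.1819 = 14.64 mSv/h.

14.6 mSv/h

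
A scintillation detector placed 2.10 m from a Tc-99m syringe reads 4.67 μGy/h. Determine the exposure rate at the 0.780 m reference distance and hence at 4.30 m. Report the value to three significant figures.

By the inverse-square law,
At 0.780 m: 4.67 × (2.10/0.780)² = 4.67 × 7.249 = 33.85 μGy/h
At 4.30 m: (0.780/4.30)² = 0.03290, so 33.85 × 0.03290 = 1.114 μGy/h.

33.9 μGy/h; 1.11 μGy/h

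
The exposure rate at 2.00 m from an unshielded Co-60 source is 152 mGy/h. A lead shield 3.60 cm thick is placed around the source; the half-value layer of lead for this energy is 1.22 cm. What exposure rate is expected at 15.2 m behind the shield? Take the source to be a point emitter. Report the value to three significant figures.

0.340 mGy/h

Distance alone: 152 × (2.00/15.2)² = 152 × 0.01731 = 2.631 mGy/h.
Shield: 3.60/1.22 = 2.951 half-value layers → attenuation 2^(−2.951) = 0.1293.
Combined: 2.631 × 0.1293 = 0.3402 mGy/h.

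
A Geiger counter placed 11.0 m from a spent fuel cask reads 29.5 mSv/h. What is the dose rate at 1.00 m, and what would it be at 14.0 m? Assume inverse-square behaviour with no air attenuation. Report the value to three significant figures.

Since intensity falls as 1/r²,
At 1.00 m: (11.0/1.00)² = 121.0, so 29.5 × 121.0 = 3570 mSv/h
At 14.0 m: 3570 × (1.00/14.0)² = 3570 × 0.005102 = 18.21 mSv/h.

3570 mSv/h; 18.2 mSv/h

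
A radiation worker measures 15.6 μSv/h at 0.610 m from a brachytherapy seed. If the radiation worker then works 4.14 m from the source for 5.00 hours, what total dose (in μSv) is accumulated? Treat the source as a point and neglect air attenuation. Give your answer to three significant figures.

1.69 μSv

Intensity scales as (d₁/d₂)², so rate at 4.14 m:
(0.610/4.14)² = 0.02171, so 15.6 × 0.02171 = 0.3387 μSv/h.
Dose = rate × time = 0.3387 μSv/h × 5.000 h = 1.694 μSv.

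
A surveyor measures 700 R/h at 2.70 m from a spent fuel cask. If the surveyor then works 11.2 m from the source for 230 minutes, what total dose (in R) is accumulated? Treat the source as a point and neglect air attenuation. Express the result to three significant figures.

156 R

Intensity scales as (d₁/d₂)², so rate at 11.2 m:
700 × (2.70/11.2)² = 700 × 0.05812 = 40.68 R/h.
Dose = rate × time = 40.68 R/h × 3.833 h = 155.9 R.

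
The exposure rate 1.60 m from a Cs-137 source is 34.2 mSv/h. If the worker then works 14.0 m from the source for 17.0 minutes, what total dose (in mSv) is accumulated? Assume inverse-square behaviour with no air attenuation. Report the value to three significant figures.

Using I₁d₁² = I₂d₂², rate at 14.0 m:
34.2 × (1.60/14.0)² = 34.2 × 0.01306 = 0.4467 mSv/h.
Dose = rate × time = 0.4467 mSv/h × 0.2833 h = 0.1266 mSv.

0.127 mSv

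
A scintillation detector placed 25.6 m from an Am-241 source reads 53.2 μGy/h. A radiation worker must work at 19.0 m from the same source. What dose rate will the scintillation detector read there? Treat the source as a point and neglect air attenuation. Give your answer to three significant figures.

96.6 μGy/h

Intensity scales as (d₁/d₂)², so scaling from 25.6 m to 19.0 m:
53.2 × (25.6/19.0)² = 53.2 × 1.815 = 96.56 μGy/h.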